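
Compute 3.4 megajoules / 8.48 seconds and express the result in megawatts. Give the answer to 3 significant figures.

(3.4 × 10^6) / (8.48) = 0.40094 × 10^6 W

0.401 megawatts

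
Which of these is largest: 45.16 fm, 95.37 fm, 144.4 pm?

45.16 fm = 0.00000000000004516 m
95.37 fm = 0.00000000000009537 m
144.4 pm = 0.0000000001444 m

144.4 pm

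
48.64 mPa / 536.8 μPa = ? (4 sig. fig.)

90.61

(48.64 × 10^-3) / (536.8 × 10^-6) = 0.090611 × 10^3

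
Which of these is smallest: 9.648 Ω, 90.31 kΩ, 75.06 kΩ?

9.648 Ω

9.648 Ω = 9.648 Ω
90.31 kΩ = 90310 Ω
75.06 kΩ = 75060 Ω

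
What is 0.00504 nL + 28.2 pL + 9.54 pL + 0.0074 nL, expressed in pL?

In pL:
  0.00504 nL = 0.00504 × 10³ pL = 5.04
  28.2 pL → 28.2
  9.54 pL → 9.54
  0.0074 nL = 0.0074 × 10³ pL = 7.4
Sum: 5.04 + 28.2 + 9.54 + 7.4 = 50.18

50.18 pL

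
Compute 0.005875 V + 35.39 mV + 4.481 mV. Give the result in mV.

45.746 mV

In mV:
  0.005875 V = 0.005875 × 10³ mV = 5.875
  35.39 mV → 35.39
  4.481 mV → 4.481
Sum: 5.875 + 35.39 + 4.481 = 45.746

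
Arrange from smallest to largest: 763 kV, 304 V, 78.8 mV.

78.8 mV < 304 V < 763 kV

763 kV = 763000 V
304 V = 304 V
78.8 mV = 0.0788 V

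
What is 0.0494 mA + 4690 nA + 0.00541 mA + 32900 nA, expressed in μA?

In μA:
  0.0494 mA = 0.0494e3 μA = 49.4
  4690 nA = 4690e-3 μA = 4.69
  0.00541 mA = 0.00541e3 μA = 5.41
  32900 nA = 32900e-3 μA = 32.9
Sum: 49.4 + 4.69 + 5.41 + 32.9 = 92.4

92.4 μA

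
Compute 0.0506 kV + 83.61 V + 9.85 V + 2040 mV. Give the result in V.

In V:
  0.0506 kV = 0.0506 × 10^3 V = 50.6
  83.61 V → 83.61
  9.85 V → 9.85
  2040 mV = 2040 × 10^-3 V = 2.04
Sum: 50.6 + 83.61 + 9.85 + 2.04 = 146.1

146.1 V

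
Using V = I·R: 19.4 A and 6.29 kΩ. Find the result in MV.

19.4 × 6.29 × 10³ = 122.026 × 10³ V

0.122026 MV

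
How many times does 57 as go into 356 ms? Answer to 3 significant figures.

6250000000000000

(356 × 10⁻³) / (57 × 10⁻¹⁸) = 6.246 × 10¹⁵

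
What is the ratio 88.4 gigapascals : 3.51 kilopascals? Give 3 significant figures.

25200000

(88.4 × 10^9) / (3.51 × 10^3) = 25.19 × 10^6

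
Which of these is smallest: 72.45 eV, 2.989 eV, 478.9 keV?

2.989 eV

72.45 eV = 72.45 eV
2.989 eV = 2.989 eV
478.9 keV = 478900 eV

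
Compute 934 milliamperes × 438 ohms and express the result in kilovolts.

0.409092 kilovolts

934 × 10^-3 × 438 = 409092 × 10^-3 V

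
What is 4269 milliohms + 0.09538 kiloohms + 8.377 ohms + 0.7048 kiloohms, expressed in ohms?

812.826 ohms

In ohms:
  4269 milliohms = 4269e-3 ohms = 4.269
  0.09538 kiloohms = 0.09538e3 ohms = 95.38
  8.377 ohms → 8.377
  0.7048 kiloohms = 0.7048e3 ohms = 704.8
Sum: 4.269 + 95.38 + 8.377 + 704.8 = 812.826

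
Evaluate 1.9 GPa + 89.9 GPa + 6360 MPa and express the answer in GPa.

98.16 GPa

In GPa:
  1.9 GPa → 1.9
  89.9 GPa → 89.9
  6360 MPa = 6360 × 10⁻³ GPa = 6.36
Sum: 1.9 + 89.9 + 6.36 = 98.16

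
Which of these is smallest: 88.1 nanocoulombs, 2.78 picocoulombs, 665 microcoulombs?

88.1 nanocoulombs = 0.0000000881 coulombs
2.78 picocoulombs = 0.00000000000278 coulombs
665 microcoulombs = 0.000665 coulombs

2.78 picocoulombs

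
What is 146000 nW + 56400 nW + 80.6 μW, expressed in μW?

283 μW

In μW:
  146000 nW = 146000e-3 μW = 146
  56400 nW = 56400e-3 μW = 56.4
  80.6 μW → 80.6
Sum: 146 + 56.4 + 80.6 = 283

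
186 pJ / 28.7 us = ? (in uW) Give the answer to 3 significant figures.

6.48 uW

(186 × 10^-12) / (28.7 × 10^-6) = 6.4808 × 10^-6 W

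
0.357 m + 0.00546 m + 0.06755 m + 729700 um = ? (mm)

In mm:
  0.357 m = 0.357 × 10³ mm = 357
  0.00546 m = 0.00546 × 10³ mm = 5.46
  0.06755 m = 0.06755 × 10³ mm = 67.55
  729700 um = 729700 × 10⁻³ mm = 729.7
Sum: 357 + 5.46 + 67.55 + 729.7 = 1159.71

1159.71 mm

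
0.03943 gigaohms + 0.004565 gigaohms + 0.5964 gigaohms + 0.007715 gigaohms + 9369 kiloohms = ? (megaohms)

657.479 megaohms

In megaohms:
  0.03943 gigaohms = 0.03943 × 10^3 megaohms = 39.43
  0.004565 gigaohms = 0.004565 × 10^3 megaohms = 4.565
  0.5964 gigaohms = 0.5964 × 10^3 megaohms = 596.4
  0.007715 gigaohms = 0.007715 × 10^3 megaohms = 7.715
  9369 kiloohms = 9369 × 10^-3 megaohms = 9.369
Sum: 39.43 + 4.565 + 596.4 + 7.715 + 9.369 = 657.479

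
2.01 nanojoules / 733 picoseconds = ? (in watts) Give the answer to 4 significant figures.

2.742 watts

(2.01 × 10^-9) / (733 × 10^-12) = 0.00274216 × 10^3 W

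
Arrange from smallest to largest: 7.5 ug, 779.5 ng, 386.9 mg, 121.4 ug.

779.5 ng < 7.5 ug < 121.4 ug < 386.9 mg

7.5 ug = 0.0000075 g
779.5 ng = 0.0000007795 g
386.9 mg = 0.3869 g
121.4 ug = 0.0001214 g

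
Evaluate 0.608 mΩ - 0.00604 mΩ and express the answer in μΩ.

601.96 μΩ

In μΩ:
  0.608 mΩ = 0.608 × 10^3 μΩ = 608
  0.00604 mΩ = 0.00604 × 10^3 μΩ = 6.04
Difference: 608 - 6.04 = 601.96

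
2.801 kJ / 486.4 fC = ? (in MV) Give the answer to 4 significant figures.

5759000000 MV

(2.801 × 10^3) / (486.4 × 10^-15) = 0.00575863 × 10^18 V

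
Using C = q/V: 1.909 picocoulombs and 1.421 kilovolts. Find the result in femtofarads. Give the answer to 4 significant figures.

(1.909e-12) / (1.421e3) = 1.34342e-15 F

1.343 femtofarads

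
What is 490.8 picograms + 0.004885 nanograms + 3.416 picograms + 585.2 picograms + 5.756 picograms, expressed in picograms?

In picograms:
  490.8 picograms → 490.8
  0.004885 nanograms = 0.004885e3 picograms = 4.885
  3.416 picograms → 3.416
  585.2 picograms → 585.2
  5.756 picograms → 5.756
Sum: 490.8 + 4.885 + 3.416 + 585.2 + 5.756 = 1090.057

1090.057 picograms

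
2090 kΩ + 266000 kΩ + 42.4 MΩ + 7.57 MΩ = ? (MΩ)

In MΩ:
  2090 kΩ = 2090e-3 MΩ = 2.09
  266000 kΩ = 266000e-3 MΩ = 266
  42.4 MΩ → 42.4
  7.57 MΩ → 7.57
Sum: 2.09 + 266 + 42.4 + 7.57 = 318.06

318.06 MΩ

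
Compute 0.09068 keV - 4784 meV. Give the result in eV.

In eV:
  0.09068 keV = 0.09068e3 eV = 90.68
  4784 meV = 4784e-3 eV = 4.784
Difference: 90.68 - 4.784 = 85.896

85.896 eV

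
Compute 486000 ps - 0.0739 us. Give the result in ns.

In ns:
  486000 ps = 486000e-3 ns = 486
  0.0739 us = 0.0739e3 ns = 73.9
Difference: 486 - 73.9 = 412.1

412.1 ns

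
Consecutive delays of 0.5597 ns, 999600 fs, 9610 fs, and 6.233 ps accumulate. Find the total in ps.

1575.143 ps

In ps:
  0.5597 ns = 0.5597 × 10^3 ps = 559.7
  999600 fs = 999600 × 10^-3 ps = 999.6
  9610 fs = 9610 × 10^-3 ps = 9.61
  6.233 ps → 6.233
Sum: 559.7 + 999.6 + 9.61 + 6.233 = 1575.143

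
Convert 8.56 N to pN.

8560000000000 pN

(no prefix) = 1e0, pico = 1e-12; factor is 1e12.
8.56 × 1e12 = 8560000000000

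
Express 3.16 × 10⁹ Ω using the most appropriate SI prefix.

3.16 GΩ

= 3.16 × 10⁹ Ω; 10⁹ is giga.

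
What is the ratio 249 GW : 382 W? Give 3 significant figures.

(249 × 10^9) / (382) = 0.6518 × 10^9

652000000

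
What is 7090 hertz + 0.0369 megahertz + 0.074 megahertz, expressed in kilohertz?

117.99 kilohertz

In kilohertz:
  7090 hertz = 7090 × 10⁻³ kilohertz = 7.09
  0.0369 megahertz = 0.0369 × 10³ kilohertz = 36.9
  0.074 megahertz = 0.074 × 10³ kilohertz = 74
Sum: 7.09 + 36.9 + 74 = 117.99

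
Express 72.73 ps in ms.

0.00000007273 ms

pico = 1e-12, milli = 1e-3; factor is 1e-9.
72.73 × 1e-9 = 0.00000007273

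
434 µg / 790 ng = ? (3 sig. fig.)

(434 × 10⁻⁶) / (790 × 10⁻⁹) = 0.5494 × 10³

549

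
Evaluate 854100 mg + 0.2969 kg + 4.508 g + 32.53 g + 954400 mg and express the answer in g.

2142.438 g

In g:
  854100 mg = 854100 × 10⁻³ g = 854.1
  0.2969 kg = 0.2969 × 10³ g = 296.9
  4.508 g → 4.508
  32.53 g → 32.53
  954400 mg = 954400 × 10⁻³ g = 954.4
Sum: 854.1 + 296.9 + 4.508 + 32.53 + 954.4 = 2142.438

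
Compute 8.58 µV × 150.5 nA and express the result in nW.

8.58e-6 × 150.5e-9 = 1291.29e-15 W

0.00129129 nW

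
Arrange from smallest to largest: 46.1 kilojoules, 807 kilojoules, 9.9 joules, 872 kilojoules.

46.1 kilojoules = 46100 joules
807 kilojoules = 807000 joules
9.9 joules = 9.9 joules
872 kilojoules = 872000 joules

9.9 joules < 46.1 kilojoules < 807 kilojoules < 872 kilojoules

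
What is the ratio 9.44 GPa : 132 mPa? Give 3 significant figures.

71500000000

(9.44 × 10^9) / (132 × 10^-3) = 0.07152 × 10^12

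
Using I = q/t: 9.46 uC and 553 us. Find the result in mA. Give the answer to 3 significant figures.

17.1 mA

(9.46 × 10^-6) / (553 × 10^-6) = 0.017107 A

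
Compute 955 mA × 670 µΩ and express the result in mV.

955 × 10^-3 × 670 × 10^-6 = 639850 × 10^-9 V

0.63985 mV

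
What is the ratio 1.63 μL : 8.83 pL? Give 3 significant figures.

185000

(1.63 × 10⁻⁶) / (8.83 × 10⁻¹²) = 0.1846 × 10⁶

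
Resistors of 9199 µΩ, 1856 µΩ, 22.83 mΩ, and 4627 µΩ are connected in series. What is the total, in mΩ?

38.512 mΩ

In mΩ:
  9199 µΩ = 9199e-3 mΩ = 9.199
  1856 µΩ = 1856e-3 mΩ = 1.856
  22.83 mΩ → 22.83
  4627 µΩ = 4627e-3 mΩ = 4.627
Sum: 9.199 + 1.856 + 22.83 + 4.627 = 38.512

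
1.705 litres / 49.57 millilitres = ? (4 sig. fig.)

34.40

(1.705) / (49.57 × 10^-3) = 0.034396 × 10^3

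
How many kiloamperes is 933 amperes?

0.933 kiloamperes

(no prefix) = 1e0, kilo = 1e3; factor is 1e-3.
933 × 1e-3 = 0.933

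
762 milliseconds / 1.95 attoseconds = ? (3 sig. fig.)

(762 × 10^-3) / (1.95 × 10^-18) = 390.8 × 10^15

391000000000000000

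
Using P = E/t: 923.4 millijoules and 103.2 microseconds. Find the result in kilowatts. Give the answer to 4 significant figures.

(923.4e-3) / (103.2e-6) = 8.94767e3 W

8.948 kilowatts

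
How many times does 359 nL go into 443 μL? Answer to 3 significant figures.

(443 × 10^-6) / (359 × 10^-9) = 1.234 × 10^3

1230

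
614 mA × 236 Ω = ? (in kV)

614 × 10⁻³ × 236 = 144904 × 10⁻³ V

0.144904 kV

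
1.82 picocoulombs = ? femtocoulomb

pico = 10^-12, femto = 10^-15; factor is 10^3.
1.82 × 10^3 = 1820

1820 femtocoulombs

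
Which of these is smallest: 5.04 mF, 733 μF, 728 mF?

733 μF

5.04 mF = 0.00504 F
733 μF = 0.000733 F
728 mF = 0.728 F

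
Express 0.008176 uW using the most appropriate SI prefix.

= 8.176e-9 W; 1e-9 is nano.

8.176 nW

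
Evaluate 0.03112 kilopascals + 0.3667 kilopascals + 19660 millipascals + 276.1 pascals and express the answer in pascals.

In pascals:
  0.03112 kilopascals = 0.03112 × 10³ pascals = 31.12
  0.3667 kilopascals = 0.3667 × 10³ pascals = 366.7
  19660 millipascals = 19660 × 10⁻³ pascals = 19.66
  276.1 pascals → 276.1
Sum: 31.12 + 366.7 + 19.66 + 276.1 = 693.58

693.58 pascals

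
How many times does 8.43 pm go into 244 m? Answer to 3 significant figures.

28900000000000

(244) / (8.43 × 10⁻¹²) = 28.94 × 10¹²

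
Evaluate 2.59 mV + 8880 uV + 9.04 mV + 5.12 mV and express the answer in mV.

In mV:
  2.59 mV → 2.59
  8880 uV = 8880 × 10^-3 mV = 8.88
  9.04 mV → 9.04
  5.12 mV → 5.12
Sum: 2.59 + 8.88 + 9.04 + 5.12 = 25.63

25.63 mV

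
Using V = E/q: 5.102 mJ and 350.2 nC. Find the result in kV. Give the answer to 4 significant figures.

(5.102 × 10^-3) / (350.2 × 10^-9) = 0.0145688 × 10^6 V

14.57 kV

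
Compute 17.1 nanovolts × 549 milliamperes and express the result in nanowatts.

9.3879 nanowatts

17.1 × 10^-9 × 549 × 10^-3 = 9387.9 × 10^-12 W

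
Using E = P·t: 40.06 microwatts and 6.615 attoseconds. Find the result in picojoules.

40.06 × 10^-6 × 6.615 × 10^-18 = 264.9969 × 10^-24 J

0.0000000002649969 picojoules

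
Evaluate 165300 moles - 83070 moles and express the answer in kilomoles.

In kilomoles:
  165300 moles = 165300e-3 kilomoles = 165.3
  83070 moles = 83070e-3 kilomoles = 83.07
Difference: 165.3 - 83.07 = 82.23

82.23 kilomoles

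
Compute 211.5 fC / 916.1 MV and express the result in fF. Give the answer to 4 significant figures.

(211.5 × 10^-15) / (916.1 × 10^6) = 0.23087 × 10^-21 F

0.0000002309 fF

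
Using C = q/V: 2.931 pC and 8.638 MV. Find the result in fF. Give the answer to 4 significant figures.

(2.931e-12) / (8.638e6) = 0.339315e-18 F

0.0003393 fF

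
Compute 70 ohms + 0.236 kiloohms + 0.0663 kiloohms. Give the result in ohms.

372.3 ohms

In ohms:
  70 ohms → 70
  0.236 kiloohms = 0.236e3 ohms = 236
  0.0663 kiloohms = 0.0663e3 ohms = 66.3
Sum: 70 + 236 + 66.3 = 372.3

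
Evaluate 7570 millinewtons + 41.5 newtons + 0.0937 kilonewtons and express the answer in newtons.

In newtons:
  7570 millinewtons = 7570 × 10⁻³ newtons = 7.57
  41.5 newtons → 41.5
  0.0937 kilonewtons = 0.0937 × 10³ newtons = 93.7
Sum: 7.57 + 41.5 + 93.7 = 142.77

142.77 newtons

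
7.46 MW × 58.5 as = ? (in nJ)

0.43641 nJ

7.46 × 10^6 × 58.5 × 10^-18 = 436.41 × 10^-12 J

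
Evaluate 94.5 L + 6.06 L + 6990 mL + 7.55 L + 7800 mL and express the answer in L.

In L:
  94.5 L → 94.5
  6.06 L → 6.06
  6990 mL = 6990e-3 L = 6.99
  7.55 L → 7.55
  7800 mL = 7800e-3 L = 7.8
Sum: 94.5 + 6.06 + 6.99 + 7.55 + 7.8 = 122.9

122.9 L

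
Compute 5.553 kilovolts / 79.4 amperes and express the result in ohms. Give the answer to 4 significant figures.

69.94 ohms

(5.553 × 10^3) / (79.4) = 0.069937 × 10^3 Ω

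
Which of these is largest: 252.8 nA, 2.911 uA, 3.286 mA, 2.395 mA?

252.8 nA = 0.0000002528 A
2.911 uA = 0.000002911 A
3.286 mA = 0.003286 A
2.395 mA = 0.002395 A

3.286 mA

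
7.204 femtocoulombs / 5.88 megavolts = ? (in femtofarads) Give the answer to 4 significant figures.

(7.204 × 10⁻¹⁵) / (5.88 × 10⁶) = 1.22517 × 10⁻²¹ F

0.000001225 femtofarads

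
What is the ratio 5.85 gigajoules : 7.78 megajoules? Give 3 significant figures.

(5.85 × 10⁹) / (7.78 × 10⁶) = 0.7519 × 10³

752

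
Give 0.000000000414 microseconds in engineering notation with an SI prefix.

414 attoseconds

= 414e-18 seconds; 1e-18 is atto.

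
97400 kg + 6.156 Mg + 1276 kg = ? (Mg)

In Mg:
  97400 kg = 97400 × 10⁻³ Mg = 97.4
  6.156 Mg → 6.156
  1276 kg = 1276 × 10⁻³ Mg = 1.276
Sum: 97.4 + 6.156 + 1.276 = 104.832

104.832 Mg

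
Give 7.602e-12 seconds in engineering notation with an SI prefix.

7.602 picoseconds

= 7.602e-12 seconds; 1e-12 is pico.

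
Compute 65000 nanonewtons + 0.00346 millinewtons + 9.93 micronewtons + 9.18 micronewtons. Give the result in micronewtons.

In micronewtons:
  65000 nanonewtons = 65000 × 10^-3 micronewtons = 65
  0.00346 millinewtons = 0.00346 × 10^3 micronewtons = 3.46
  9.93 micronewtons → 9.93
  9.18 micronewtons → 9.18
Sum: 65 + 3.46 + 9.93 + 9.18 = 87.57

87.57 micronewtons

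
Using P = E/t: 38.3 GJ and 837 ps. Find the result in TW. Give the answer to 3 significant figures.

(38.3 × 10⁹) / (837 × 10⁻¹²) = 0.045759 × 10²¹ W

45800000 TW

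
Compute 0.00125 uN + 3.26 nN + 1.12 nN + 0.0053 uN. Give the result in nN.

10.93 nN

In nN:
  0.00125 uN = 0.00125 × 10³ nN = 1.25
  3.26 nN → 3.26
  1.12 nN → 1.12
  0.0053 uN = 0.0053 × 10³ nN = 5.3
Sum: 1.25 + 3.26 + 1.12 + 5.3 = 10.93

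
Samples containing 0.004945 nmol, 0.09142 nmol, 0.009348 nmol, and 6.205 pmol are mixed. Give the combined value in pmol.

111.918 pmol

In pmol:
  0.004945 nmol = 0.004945 × 10³ pmol = 4.945
  0.09142 nmol = 0.09142 × 10³ pmol = 91.42
  0.009348 nmol = 0.009348 × 10³ pmol = 9.348
  6.205 pmol → 6.205
Sum: 4.945 + 91.42 + 9.348 + 6.205 = 111.918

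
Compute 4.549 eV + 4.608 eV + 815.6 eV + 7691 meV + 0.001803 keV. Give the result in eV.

834.251 eV

In eV:
  4.549 eV → 4.549
  4.608 eV → 4.608
  815.6 eV → 815.6
  7691 meV = 7691 × 10⁻³ eV = 7.691
  0.001803 keV = 0.001803 × 10³ eV = 1.803
Sum: 4.549 + 4.608 + 815.6 + 7.691 + 1.803 = 834.251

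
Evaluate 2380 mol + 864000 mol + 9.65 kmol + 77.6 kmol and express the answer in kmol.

In kmol:
  2380 mol = 2380e-3 kmol = 2.38
  864000 mol = 864000e-3 kmol = 864
  9.65 kmol → 9.65
  77.6 kmol → 77.6
Sum: 2.38 + 864 + 9.65 + 77.6 = 953.63

953.63 kmol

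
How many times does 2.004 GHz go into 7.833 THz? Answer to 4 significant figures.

(7.833 × 10¹²) / (2.004 × 10⁹) = 3.9087 × 10³

3909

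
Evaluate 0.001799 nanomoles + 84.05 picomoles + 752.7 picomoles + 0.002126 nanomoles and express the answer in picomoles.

840.675 picomoles

In picomoles:
  0.001799 nanomoles = 0.001799 × 10^3 picomoles = 1.799
  84.05 picomoles → 84.05
  752.7 picomoles → 752.7
  0.002126 nanomoles = 0.002126 × 10^3 picomoles = 2.126
Sum: 1.799 + 84.05 + 752.7 + 2.126 = 840.675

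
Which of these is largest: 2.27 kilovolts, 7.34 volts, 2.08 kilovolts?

2.27 kilovolts

2.27 kilovolts = 2270 volts
7.34 volts = 7.34 volts
2.08 kilovolts = 2080 volts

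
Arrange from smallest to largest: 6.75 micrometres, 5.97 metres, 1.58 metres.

6.75 micrometres = 0.00000675 metres
5.97 metres = 5.97 metres
1.58 metres = 1.58 metres

6.75 micrometres < 1.58 metres < 5.97 metres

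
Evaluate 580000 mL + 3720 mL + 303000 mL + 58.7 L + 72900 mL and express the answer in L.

1018.32 L

In L:
  580000 mL = 580000 × 10⁻³ L = 580
  3720 mL = 3720 × 10⁻³ L = 3.72
  303000 mL = 303000 × 10⁻³ L = 303
  58.7 L → 58.7
  72900 mL = 72900 × 10⁻³ L = 72.9
Sum: 580 + 3.72 + 303 + 58.7 + 72.9 = 1018.32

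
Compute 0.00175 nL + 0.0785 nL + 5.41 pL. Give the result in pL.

85.66 pL

In pL:
  0.00175 nL = 0.00175 × 10^3 pL = 1.75
  0.0785 nL = 0.0785 × 10^3 pL = 78.5
  5.41 pL → 5.41
Sum: 1.75 + 78.5 + 5.41 = 85.66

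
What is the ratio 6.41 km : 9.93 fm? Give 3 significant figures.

646000000000000000

(6.41e3) / (9.93e-15) = 0.6455e18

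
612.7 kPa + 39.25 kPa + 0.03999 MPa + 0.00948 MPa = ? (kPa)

In kPa:
  612.7 kPa → 612.7
  39.25 kPa → 39.25
  0.03999 MPa = 0.03999e3 kPa = 39.99
  0.00948 MPa = 0.00948e3 kPa = 9.48
Sum: 612.7 + 39.25 + 39.99 + 9.48 = 701.42

701.42 kPa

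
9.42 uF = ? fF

9420000000 fF

micro = 1e-6, femto = 1e-15; factor is 1e9.
9.42 × 1e9 = 9420000000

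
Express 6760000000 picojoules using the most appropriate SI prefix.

= 6.76 × 10^-3 joules; 10^-3 is milli.

6.76 millijoules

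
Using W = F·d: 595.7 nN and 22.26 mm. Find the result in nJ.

13.260282 nJ

595.7e-9 × 22.26e-3 = 13260.282e-12 J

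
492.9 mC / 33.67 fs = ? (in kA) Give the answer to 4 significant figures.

(492.9 × 10⁻³) / (33.67 × 10⁻¹⁵) = 14.6391 × 10¹² A

14640000000 kA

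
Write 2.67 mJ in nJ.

2670000 nJ

milli = 10^-3, nano = 10^-9; factor is 10^6.
2.67 × 10^6 = 2670000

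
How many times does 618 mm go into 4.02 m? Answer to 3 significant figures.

(4.02) / (618 × 10^-3) = 0.006505 × 10^3

6.50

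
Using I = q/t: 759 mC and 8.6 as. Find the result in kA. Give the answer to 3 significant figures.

(759 × 10⁻³) / (8.6 × 10⁻¹⁸) = 88.256 × 10¹⁵ A

88300000000000 kA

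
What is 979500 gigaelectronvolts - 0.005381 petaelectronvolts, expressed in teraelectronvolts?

974.119 teraelectronvolts

In teraelectronvolts:
  979500 gigaelectronvolts = 979500e-3 teraelectronvolts = 979.5
  0.005381 petaelectronvolts = 0.005381e3 teraelectronvolts = 5.381
Difference: 979.5 - 5.381 = 974.119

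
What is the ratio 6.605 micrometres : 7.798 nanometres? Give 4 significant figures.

847.0

(6.605 × 10⁻⁶) / (7.798 × 10⁻⁹) = 0.84701 × 10³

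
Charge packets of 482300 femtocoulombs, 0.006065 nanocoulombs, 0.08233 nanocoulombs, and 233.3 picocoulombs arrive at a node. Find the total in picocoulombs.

803.995 picocoulombs

In picocoulombs:
  482300 femtocoulombs = 482300 × 10^-3 picocoulombs = 482.3
  0.006065 nanocoulombs = 0.006065 × 10^3 picocoulombs = 6.065
  0.08233 nanocoulombs = 0.08233 × 10^3 picocoulombs = 82.33
  233.3 picocoulombs → 233.3
Sum: 482.3 + 6.065 + 82.33 + 233.3 = 803.995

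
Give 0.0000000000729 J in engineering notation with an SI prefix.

= 72.9e-12 J; 1e-12 is pico.

72.9 pJ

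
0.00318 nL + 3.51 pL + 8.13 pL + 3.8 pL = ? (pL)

In pL:
  0.00318 nL = 0.00318 × 10³ pL = 3.18
  3.51 pL → 3.51
  8.13 pL → 8.13
  3.8 pL → 3.8
Sum: 3.18 + 3.51 + 8.13 + 3.8 = 18.62

18.62 pL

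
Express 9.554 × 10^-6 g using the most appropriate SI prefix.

= 9.554 × 10^-6 g; 10^-6 is micro.

9.554 ug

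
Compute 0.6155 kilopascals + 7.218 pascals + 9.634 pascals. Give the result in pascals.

632.352 pascals

In pascals:
  0.6155 kilopascals = 0.6155e3 pascals = 615.5
  7.218 pascals → 7.218
  9.634 pascals → 9.634
Sum: 615.5 + 7.218 + 9.634 = 632.352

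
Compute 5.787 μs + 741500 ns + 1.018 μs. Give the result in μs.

748.305 μs

In μs:
  5.787 μs → 5.787
  741500 ns = 741500e-3 μs = 741.5
  1.018 μs → 1.018
Sum: 5.787 + 741.5 + 1.018 = 748.305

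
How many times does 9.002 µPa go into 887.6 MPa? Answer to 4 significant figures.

98600000000000

(887.6e6) / (9.002e-6) = 98.6e12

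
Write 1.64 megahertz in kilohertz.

mega = 10⁶, kilo = 10³; factor is 10³.
1.64 × 10³ = 1640

1640 kilohertz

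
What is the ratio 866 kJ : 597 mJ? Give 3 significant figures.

(866e3) / (597e-3) = 1.451e6

1450000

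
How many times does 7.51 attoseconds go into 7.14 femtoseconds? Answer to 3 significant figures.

951

(7.14 × 10⁻¹⁵) / (7.51 × 10⁻¹⁸) = 0.9507 × 10³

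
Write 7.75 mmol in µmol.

milli = 10⁻³, micro = 10⁻⁶; factor is 10³.
7.75 × 10³ = 7750

7750 µmol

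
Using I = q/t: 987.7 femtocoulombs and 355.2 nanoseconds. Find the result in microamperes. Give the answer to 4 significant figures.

(987.7e-15) / (355.2e-9) = 2.78069e-6 A

2.781 microamperes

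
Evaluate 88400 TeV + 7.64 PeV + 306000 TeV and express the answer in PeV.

In PeV:
  88400 TeV = 88400 × 10⁻³ PeV = 88.4
  7.64 PeV → 7.64
  306000 TeV = 306000 × 10⁻³ PeV = 306
Sum: 88.4 + 7.64 + 306 = 402.04

402.04 PeV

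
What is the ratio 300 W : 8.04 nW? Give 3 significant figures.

37300000000

(300) / (8.04 × 10^-9) = 37.31 × 10^9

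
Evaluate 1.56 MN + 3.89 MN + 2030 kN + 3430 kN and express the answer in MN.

10.91 MN

In MN:
  1.56 MN → 1.56
  3.89 MN → 3.89
  2030 kN = 2030 × 10⁻³ MN = 2.03
  3430 kN = 3430 × 10⁻³ MN = 3.43
Sum: 1.56 + 3.89 + 2.03 + 3.43 = 10.91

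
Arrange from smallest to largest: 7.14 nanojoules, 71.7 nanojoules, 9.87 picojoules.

7.14 nanojoules = 0.00000000714 joules
71.7 nanojoules = 0.0000000717 joules
9.87 picojoules = 0.00000000000987 joules

9.87 picojoules < 7.14 nanojoules < 71.7 nanojoules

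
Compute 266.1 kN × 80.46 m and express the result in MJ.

266.1 × 10^3 × 80.46 = 21410.406 × 10^3 J

21.410406 MJ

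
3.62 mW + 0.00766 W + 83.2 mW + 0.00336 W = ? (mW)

In mW:
  3.62 mW → 3.62
  0.00766 W = 0.00766 × 10^3 mW = 7.66
  83.2 mW → 83.2
  0.00336 W = 0.00336 × 10^3 mW = 3.36
Sum: 3.62 + 7.66 + 83.2 + 3.36 = 97.84

97.84 mW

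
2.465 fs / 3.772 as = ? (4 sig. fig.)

653.5

(2.465 × 10^-15) / (3.772 × 10^-18) = 0.6535 × 10^3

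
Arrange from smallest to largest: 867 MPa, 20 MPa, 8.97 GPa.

20 MPa < 867 MPa < 8.97 GPa

867 MPa = 867000000 Pa
20 MPa = 20000000 Pa
8.97 GPa = 8970000000 Pa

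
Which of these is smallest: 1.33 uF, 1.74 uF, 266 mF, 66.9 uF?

1.33 uF

1.33 uF = 0.00000133 F
1.74 uF = 0.00000174 F
266 mF = 0.266 F
66.9 uF = 0.0000669 F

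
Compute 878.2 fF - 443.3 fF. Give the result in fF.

In fF:
  878.2 fF → 878.2
  443.3 fF → 443.3
Difference: 878.2 - 443.3 = 434.9

434.9 fF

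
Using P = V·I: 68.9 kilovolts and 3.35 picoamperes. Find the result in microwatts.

0.230815 microwatts

68.9 × 10^3 × 3.35 × 10^-12 = 230.815 × 10^-9 W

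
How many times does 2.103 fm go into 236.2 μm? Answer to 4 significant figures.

(236.2 × 10⁻⁶) / (2.103 × 10⁻¹⁵) = 112.32 × 10⁹

112300000000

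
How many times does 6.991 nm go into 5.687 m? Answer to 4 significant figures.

813500000

(5.687) / (6.991e-9) = 0.81347e9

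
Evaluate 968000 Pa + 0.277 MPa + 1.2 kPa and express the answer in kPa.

In kPa:
  968000 Pa = 968000 × 10^-3 kPa = 968
  0.277 MPa = 0.277 × 10^3 kPa = 277
  1.2 kPa → 1.2
Sum: 968 + 277 + 1.2 = 1246.2

1246.2 kPa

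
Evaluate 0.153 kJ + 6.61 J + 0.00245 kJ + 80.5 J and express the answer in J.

In J:
  0.153 kJ = 0.153e3 J = 153
  6.61 J → 6.61
  0.00245 kJ = 0.00245e3 J = 2.45
  80.5 J → 80.5
Sum: 153 + 6.61 + 2.45 + 80.5 = 242.56

242.56 J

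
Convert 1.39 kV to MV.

0.00139 MV

kilo = 10³, mega = 10⁶; factor is 10⁻³.
1.39 × 10⁻³ = 0.00139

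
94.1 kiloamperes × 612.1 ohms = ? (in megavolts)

94.1 × 10³ × 612.1 = 57598.61 × 10³ V

57.59861 megavolts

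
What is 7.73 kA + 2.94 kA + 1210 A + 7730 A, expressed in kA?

19.61 kA

In kA:
  7.73 kA → 7.73
  2.94 kA → 2.94
  1210 A = 1210 × 10⁻³ kA = 1.21
  7730 A = 7730 × 10⁻³ kA = 7.73
Sum: 7.73 + 2.94 + 1.21 + 7.73 = 19.61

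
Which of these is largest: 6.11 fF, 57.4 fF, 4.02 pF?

6.11 fF = 0.00000000000000611 F
57.4 fF = 0.0000000000000574 F
4.02 pF = 0.00000000000402 F

4.02 pF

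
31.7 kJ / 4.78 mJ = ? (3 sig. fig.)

6630000

(31.7 × 10^3) / (4.78 × 10^-3) = 6.632 × 10^6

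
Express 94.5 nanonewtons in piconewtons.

94500 piconewtons

nano = 10^-9, pico = 10^-12; factor is 10^3.
94.5 × 10^3 = 94500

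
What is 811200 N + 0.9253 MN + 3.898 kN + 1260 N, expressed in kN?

1741.658 kN

In kN:
  811200 N = 811200 × 10^-3 kN = 811.2
  0.9253 MN = 0.9253 × 10^3 kN = 925.3
  3.898 kN → 3.898
  1260 N = 1260 × 10^-3 kN = 1.26
Sum: 811.2 + 925.3 + 3.898 + 1.26 = 1741.658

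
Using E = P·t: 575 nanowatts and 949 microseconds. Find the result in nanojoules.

575 × 10⁻⁹ × 949 × 10⁻⁶ = 545675 × 10⁻¹⁵ J

0.545675 nanojoules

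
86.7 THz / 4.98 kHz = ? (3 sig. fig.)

(86.7 × 10¹²) / (4.98 × 10³) = 17.41 × 10⁹

17400000000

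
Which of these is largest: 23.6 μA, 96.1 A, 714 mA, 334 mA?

96.1 A

23.6 μA = 0.0000236 A
96.1 A = 96.1 A
714 mA = 0.714 A
334 mA = 0.334 A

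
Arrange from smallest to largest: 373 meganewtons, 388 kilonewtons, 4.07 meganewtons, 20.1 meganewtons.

373 meganewtons = 373000000 newtons
388 kilonewtons = 388000 newtons
4.07 meganewtons = 4070000 newtons
20.1 meganewtons = 20100000 newtons

388 kilonewtons < 4.07 meganewtons < 20.1 meganewtons < 373 meganewtons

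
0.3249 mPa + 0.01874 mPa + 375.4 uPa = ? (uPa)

719.04 uPa

In uPa:
  0.3249 mPa = 0.3249 × 10³ uPa = 324.9
  0.01874 mPa = 0.01874 × 10³ uPa = 18.74
  375.4 uPa → 375.4
Sum: 324.9 + 18.74 + 375.4 = 719.04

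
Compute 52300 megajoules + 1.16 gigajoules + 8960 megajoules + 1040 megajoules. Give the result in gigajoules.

63.46 gigajoules

In gigajoules:
  52300 megajoules = 52300 × 10^-3 gigajoules = 52.3
  1.16 gigajoules → 1.16
  8960 megajoules = 8960 × 10^-3 gigajoules = 8.96
  1040 megajoules = 1040 × 10^-3 gigajoules = 1.04
Sum: 52.3 + 1.16 + 8.96 + 1.04 = 63.46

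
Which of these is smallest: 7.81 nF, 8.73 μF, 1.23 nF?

1.23 nF

7.81 nF = 0.00000000781 F
8.73 μF = 0.00000873 F
1.23 nF = 0.00000000123 F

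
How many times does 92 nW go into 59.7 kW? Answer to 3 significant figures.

649000000000

(59.7e3) / (92e-9) = 0.6489e12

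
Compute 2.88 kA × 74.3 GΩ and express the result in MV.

213984000 MV

2.88e3 × 74.3e9 = 213.984e12 V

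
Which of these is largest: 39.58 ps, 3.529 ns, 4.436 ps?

39.58 ps = 0.00000000003958 s
3.529 ns = 0.000000003529 s
4.436 ps = 0.000000000004436 s

3.529 ns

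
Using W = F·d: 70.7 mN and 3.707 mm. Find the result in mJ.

70.7 × 10⁻³ × 3.707 × 10⁻³ = 262.0849 × 10⁻⁶ J

0.2620849 mJ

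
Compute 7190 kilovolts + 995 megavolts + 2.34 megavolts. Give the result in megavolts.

1004.53 megavolts

In megavolts:
  7190 kilovolts = 7190e-3 megavolts = 7.19
  995 megavolts → 995
  2.34 megavolts → 2.34
Sum: 7.19 + 995 + 2.34 = 1004.53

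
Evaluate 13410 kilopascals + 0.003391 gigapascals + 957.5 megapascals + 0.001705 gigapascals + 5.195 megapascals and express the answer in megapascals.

981.201 megapascals

In megapascals:
  13410 kilopascals = 13410e-3 megapascals = 13.41
  0.003391 gigapascals = 0.003391e3 megapascals = 3.391
  957.5 megapascals → 957.5
  0.001705 gigapascals = 0.001705e3 megapascals = 1.705
  5.195 megapascals → 5.195
Sum: 13.41 + 3.391 + 957.5 + 1.705 + 5.195 = 981.201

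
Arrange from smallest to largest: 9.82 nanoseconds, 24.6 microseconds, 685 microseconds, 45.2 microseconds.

9.82 nanoseconds = 0.00000000982 seconds
24.6 microseconds = 0.0000246 seconds
685 microseconds = 0.000685 seconds
45.2 microseconds = 0.0000452 seconds

9.82 nanoseconds < 24.6 microseconds < 45.2 microseconds < 685 microseconds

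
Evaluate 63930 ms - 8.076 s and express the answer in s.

55.854 s

In s:
  63930 ms = 63930 × 10⁻³ s = 63.93
  8.076 s → 8.076
Difference: 63.93 - 8.076 = 55.854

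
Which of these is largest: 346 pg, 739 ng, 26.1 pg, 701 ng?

346 pg = 0.000000000346 g
739 ng = 0.000000739 g
26.1 pg = 0.0000000000261 g
701 ng = 0.000000701 g

739 ng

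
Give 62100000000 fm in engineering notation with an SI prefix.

= 62.1 × 10^-6 m; 10^-6 is micro.

62.1 um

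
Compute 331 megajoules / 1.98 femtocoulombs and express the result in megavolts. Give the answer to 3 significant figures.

167000000000000000 megavolts

(331 × 10⁶) / (1.98 × 10⁻¹⁵) = 167.17 × 10²¹ V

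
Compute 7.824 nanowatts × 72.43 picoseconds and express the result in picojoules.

0.00000056669232 picojoules

7.824 × 10⁻⁹ × 72.43 × 10⁻¹² = 566.69232 × 10⁻²¹ J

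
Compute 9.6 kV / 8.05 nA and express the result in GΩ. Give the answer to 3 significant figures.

(9.6 × 10^3) / (8.05 × 10^-9) = 1.1925 × 10^12 Ω

1190 GΩ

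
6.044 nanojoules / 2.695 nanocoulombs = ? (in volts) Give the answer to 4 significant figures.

2.243 volts

(6.044e-9) / (2.695e-9) = 2.24267 V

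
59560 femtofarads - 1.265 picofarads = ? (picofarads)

In picofarads:
  59560 femtofarads = 59560 × 10^-3 picofarads = 59.56
  1.265 picofarads → 1.265
Difference: 59.56 - 1.265 = 58.295

58.295 picofarads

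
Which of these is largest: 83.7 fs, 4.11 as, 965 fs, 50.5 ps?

50.5 ps

83.7 fs = 0.0000000000000837 s
4.11 as = 0.00000000000000000411 s
965 fs = 0.000000000000965 s
50.5 ps = 0.0000000000505 s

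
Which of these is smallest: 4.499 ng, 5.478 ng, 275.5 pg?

275.5 pg

4.499 ng = 0.000000004499 g
5.478 ng = 0.000000005478 g
275.5 pg = 0.0000000002755 g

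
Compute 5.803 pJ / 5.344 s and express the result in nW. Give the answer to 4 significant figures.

0.001086 nW

(5.803 × 10⁻¹²) / (5.344) = 1.08589 × 10⁻¹² W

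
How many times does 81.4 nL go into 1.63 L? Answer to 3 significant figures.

20000000

(1.63) / (81.4e-9) = 0.02002e9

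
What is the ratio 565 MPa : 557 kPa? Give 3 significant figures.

(565 × 10⁶) / (557 × 10³) = 1.014 × 10³

1010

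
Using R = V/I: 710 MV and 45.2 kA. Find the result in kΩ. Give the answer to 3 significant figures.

15.7 kΩ

(710e6) / (45.2e3) = 15.708e3 Ω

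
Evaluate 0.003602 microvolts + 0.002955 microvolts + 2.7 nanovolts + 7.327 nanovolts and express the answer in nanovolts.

In nanovolts:
  0.003602 microvolts = 0.003602e3 nanovolts = 3.602
  0.002955 microvolts = 0.002955e3 nanovolts = 2.955
  2.7 nanovolts → 2.7
  7.327 nanovolts → 7.327
Sum: 3.602 + 2.955 + 2.7 + 7.327 = 16.584

16.584 nanovolts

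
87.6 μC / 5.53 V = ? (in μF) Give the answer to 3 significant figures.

15.8 μF

(87.6e-6) / (5.53) = 15.841e-6 F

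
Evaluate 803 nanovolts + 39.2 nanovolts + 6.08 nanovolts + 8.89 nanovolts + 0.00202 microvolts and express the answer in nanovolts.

859.19 nanovolts

In nanovolts:
  803 nanovolts → 803
  39.2 nanovolts → 39.2
  6.08 nanovolts → 6.08
  8.89 nanovolts → 8.89
  0.00202 microvolts = 0.00202e3 nanovolts = 2.02
Sum: 803 + 39.2 + 6.08 + 8.89 + 2.02 = 859.19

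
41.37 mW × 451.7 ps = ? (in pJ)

18.686829 pJ

41.37 × 10⁻³ × 451.7 × 10⁻¹² = 18686.829 × 10⁻¹⁵ J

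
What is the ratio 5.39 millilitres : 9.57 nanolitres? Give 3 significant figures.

563000

(5.39e-3) / (9.57e-9) = 0.5632e6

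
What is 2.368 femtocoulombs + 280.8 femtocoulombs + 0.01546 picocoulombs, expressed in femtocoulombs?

In femtocoulombs:
  2.368 femtocoulombs → 2.368
  280.8 femtocoulombs → 280.8
  0.01546 picocoulombs = 0.01546 × 10³ femtocoulombs = 15.46
Sum: 2.368 + 280.8 + 15.46 = 298.628

298.628 femtocoulombs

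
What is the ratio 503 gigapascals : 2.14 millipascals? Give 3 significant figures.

(503e9) / (2.14e-3) = 235e12

235000000000000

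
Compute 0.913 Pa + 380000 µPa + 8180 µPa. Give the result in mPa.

In mPa:
  0.913 Pa = 0.913e3 mPa = 913
  380000 µPa = 380000e-3 mPa = 380
  8180 µPa = 8180e-3 mPa = 8.18
Sum: 913 + 380 + 8.18 = 1301.18

1301.18 mPa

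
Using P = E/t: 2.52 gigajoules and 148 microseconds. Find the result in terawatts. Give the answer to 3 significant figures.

(2.52 × 10^9) / (148 × 10^-6) = 0.017027 × 10^15 W

17.0 terawatts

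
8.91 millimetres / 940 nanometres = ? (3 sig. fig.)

(8.91e-3) / (940e-9) = 0.009479e6

9480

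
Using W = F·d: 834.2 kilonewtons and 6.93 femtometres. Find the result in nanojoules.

5.781006 nanojoules

834.2 × 10³ × 6.93 × 10⁻¹⁵ = 5781.006 × 10⁻¹² J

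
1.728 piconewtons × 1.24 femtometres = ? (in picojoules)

1.728e-12 × 1.24e-15 = 2.14272e-27 J

0.00000000000000214272 picojoules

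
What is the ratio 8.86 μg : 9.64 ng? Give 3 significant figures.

919

(8.86 × 10^-6) / (9.64 × 10^-9) = 0.9191 × 10^3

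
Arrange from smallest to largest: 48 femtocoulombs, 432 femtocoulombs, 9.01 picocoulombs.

48 femtocoulombs = 0.000000000000048 coulombs
432 femtocoulombs = 0.000000000000432 coulombs
9.01 picocoulombs = 0.00000000000901 coulombs

48 femtocoulombs < 432 femtocoulombs < 9.01 picocoulombs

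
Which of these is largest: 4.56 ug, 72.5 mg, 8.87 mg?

72.5 mg

4.56 ug = 0.00000456 g
72.5 mg = 0.0725 g
8.87 mg = 0.00887 g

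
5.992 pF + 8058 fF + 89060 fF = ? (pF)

103.11 pF

In pF:
  5.992 pF → 5.992
  8058 fF = 8058e-3 pF = 8.058
  89060 fF = 89060e-3 pF = 89.06
Sum: 5.992 + 8.058 + 89.06 = 103.11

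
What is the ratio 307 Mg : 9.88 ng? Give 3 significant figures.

(307 × 10⁶) / (9.88 × 10⁻⁹) = 31.07 × 10¹⁵

31100000000000000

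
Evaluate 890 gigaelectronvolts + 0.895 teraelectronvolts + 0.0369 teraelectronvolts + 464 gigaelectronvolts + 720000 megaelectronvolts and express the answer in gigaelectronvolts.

In gigaelectronvolts:
  890 gigaelectronvolts → 890
  0.895 teraelectronvolts = 0.895e3 gigaelectronvolts = 895
  0.0369 teraelectronvolts = 0.0369e3 gigaelectronvolts = 36.9
  464 gigaelectronvolts → 464
  720000 megaelectronvolts = 720000e-3 gigaelectronvolts = 720
Sum: 890 + 895 + 36.9 + 464 + 720 = 3005.9

3005.9 gigaelectronvolts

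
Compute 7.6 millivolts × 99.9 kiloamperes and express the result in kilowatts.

0.75924 kilowatts

7.6e-3 × 99.9e3 = 759.24 W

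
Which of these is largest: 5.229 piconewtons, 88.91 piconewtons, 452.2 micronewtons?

452.2 micronewtons

5.229 piconewtons = 0.000000000005229 newtons
88.91 piconewtons = 0.00000000008891 newtons
452.2 micronewtons = 0.0004522 newtons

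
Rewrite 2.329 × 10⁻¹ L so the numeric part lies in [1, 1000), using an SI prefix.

= 232.9 × 10⁻³ L; 10⁻³ is milli.

232.9 mL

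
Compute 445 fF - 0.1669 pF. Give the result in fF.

In fF:
  445 fF → 445
  0.1669 pF = 0.1669 × 10^3 fF = 166.9
Difference: 445 - 166.9 = 278.1

278.1 fF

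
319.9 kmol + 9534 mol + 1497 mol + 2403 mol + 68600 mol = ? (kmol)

In kmol:
  319.9 kmol → 319.9
  9534 mol = 9534 × 10^-3 kmol = 9.534
  1497 mol = 1497 × 10^-3 kmol = 1.497
  2403 mol = 2403 × 10^-3 kmol = 2.403
  68600 mol = 68600 × 10^-3 kmol = 68.6
Sum: 319.9 + 9.534 + 1.497 + 2.403 + 68.6 = 401.934

401.934 kmol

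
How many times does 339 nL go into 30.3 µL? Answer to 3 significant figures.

(30.3e-6) / (339e-9) = 0.08938e3

89.4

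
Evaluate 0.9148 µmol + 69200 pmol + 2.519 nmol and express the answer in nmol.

In nmol:
  0.9148 µmol = 0.9148e3 nmol = 914.8
  69200 pmol = 69200e-3 nmol = 69.2
  2.519 nmol → 2.519
Sum: 914.8 + 69.2 + 2.519 = 986.519

986.519 nmol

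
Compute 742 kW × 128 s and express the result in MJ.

742 × 10^3 × 128 = 94976 × 10^3 J

94.976 MJ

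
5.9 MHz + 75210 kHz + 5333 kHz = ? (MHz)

In MHz:
  5.9 MHz → 5.9
  75210 kHz = 75210 × 10^-3 MHz = 75.21
  5333 kHz = 5333 × 10^-3 MHz = 5.333
Sum: 5.9 + 75.21 + 5.333 = 86.443

86.443 MHz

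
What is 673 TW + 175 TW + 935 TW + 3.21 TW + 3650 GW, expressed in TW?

In TW:
  673 TW → 673
  175 TW → 175
  935 TW → 935
  3.21 TW → 3.21
  3650 GW = 3650 × 10⁻³ TW = 3.65
Sum: 673 + 175 + 935 + 3.21 + 3.65 = 1789.86

1789.86 TW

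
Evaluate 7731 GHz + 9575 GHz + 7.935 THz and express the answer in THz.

In THz:
  7731 GHz = 7731e-3 THz = 7.731
  9575 GHz = 9575e-3 THz = 9.575
  7.935 THz → 7.935
Sum: 7.731 + 9.575 + 7.935 = 25.241

25.241 THz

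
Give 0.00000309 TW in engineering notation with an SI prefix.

= 3.09 × 10^6 W; 10^6 is mega.

3.09 MW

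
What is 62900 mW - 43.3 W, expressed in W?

19.6 W

In W:
  62900 mW = 62900e-3 W = 62.9
  43.3 W → 43.3
Difference: 62.9 - 43.3 = 19.6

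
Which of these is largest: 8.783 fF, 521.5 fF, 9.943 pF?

9.943 pF

8.783 fF = 0.000000000000008783 F
521.5 fF = 0.0000000000005215 F
9.943 pF = 0.000000000009943 F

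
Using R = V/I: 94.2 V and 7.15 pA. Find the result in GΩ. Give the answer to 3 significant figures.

(94.2) / (7.15 × 10⁻¹²) = 13.175 × 10¹² Ω

13200 GΩ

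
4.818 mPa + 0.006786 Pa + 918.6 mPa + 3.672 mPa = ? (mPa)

933.876 mPa

In mPa:
  4.818 mPa → 4.818
  0.006786 Pa = 0.006786 × 10^3 mPa = 6.786
  918.6 mPa → 918.6
  3.672 mPa → 3.672
Sum: 4.818 + 6.786 + 918.6 + 3.672 = 933.876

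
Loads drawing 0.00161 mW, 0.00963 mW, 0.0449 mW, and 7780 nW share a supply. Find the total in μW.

In μW:
  0.00161 mW = 0.00161 × 10³ μW = 1.61
  0.00963 mW = 0.00963 × 10³ μW = 9.63
  0.0449 mW = 0.0449 × 10³ μW = 44.9
  7780 nW = 7780 × 10⁻³ μW = 7.78
Sum: 1.61 + 9.63 + 44.9 + 7.78 = 63.92

63.92 μW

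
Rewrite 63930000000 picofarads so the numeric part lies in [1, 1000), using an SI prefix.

63.93 millifarads

= 63.93 × 10⁻³ farads; 10⁻³ is milli.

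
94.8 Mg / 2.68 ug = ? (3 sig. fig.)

35400000000000

(94.8e6) / (2.68e-6) = 35.37e12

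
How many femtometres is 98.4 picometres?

pico = 10⁻¹², femto = 10⁻¹⁵; factor is 10³.
98.4 × 10³ = 98400

98400 femtometres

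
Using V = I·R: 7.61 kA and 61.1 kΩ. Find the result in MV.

464.971 MV

7.61 × 10^3 × 61.1 × 10^3 = 464.971 × 10^6 V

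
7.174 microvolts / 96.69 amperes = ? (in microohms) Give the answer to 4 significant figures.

(7.174e-6) / (96.69) = 0.0741959e-6 Ω

0.07420 microohms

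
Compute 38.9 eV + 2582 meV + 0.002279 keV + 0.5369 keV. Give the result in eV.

580.661 eV

In eV:
  38.9 eV → 38.9
  2582 meV = 2582 × 10^-3 eV = 2.582
  0.002279 keV = 0.002279 × 10^3 eV = 2.279
  0.5369 keV = 0.5369 × 10^3 eV = 536.9
Sum: 38.9 + 2.582 + 2.279 + 536.9 = 580.661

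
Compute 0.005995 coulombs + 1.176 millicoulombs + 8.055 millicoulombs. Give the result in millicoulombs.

In millicoulombs:
  0.005995 coulombs = 0.005995e3 millicoulombs = 5.995
  1.176 millicoulombs → 1.176
  8.055 millicoulombs → 8.055
Sum: 5.995 + 1.176 + 8.055 = 15.226

15.226 millicoulombs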